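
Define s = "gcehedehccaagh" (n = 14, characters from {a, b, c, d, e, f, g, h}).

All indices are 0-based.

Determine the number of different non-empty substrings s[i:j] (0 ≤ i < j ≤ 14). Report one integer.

96

sorted suffixes:
  #0 SA[0]=10  'aagh'
  #1 SA[1]=11  'agh'
  #2 SA[2]=9  'caagh'
  #3 SA[3]=8  'ccaagh'
  #4 SA[4]=1  'cehedehccaagh'
  #5 SA[5]=5  'dehccaagh'
  #6 SA[6]=4  'edehccaagh'
  #7 SA[7]=6  'ehccaagh'
  #8 SA[8]=2  'ehedehccaagh'
  #9 SA[9]=0  'gcehedehccaagh'
  #10 SA[10]=12  'gh'
  #11 SA[11]=13  'h'
  #12 SA[12]=7  'hccaagh'
  #13 SA[13]=3  'hedehccaagh'

SA = [10, 11, 9, 8, 1, 5, 4, 6, 2, 0, 12, 13, 7, 3]
i: (SA[i-1],SA[i]) lcp shared
  1: (10,11) 1 'a'
  2: (11,9) 0 ''
  3: (9,8) 1 'c'
  4: (8,1) 1 'c'
  5: (1,5) 0 ''
  6: (5,4) 0 ''
  7: (4,6) 1 'e'
  8: (6,2) 2 'eh'
  9: (2,0) 0 ''
  10: (0,12) 1 'g'
  11: (12,13) 0 ''
  12: (13,7) 1 'h'
  13: (7,3) 1 'h'

n(n+1)/2 = 14·15/2 = 105
Σ LCP = 0 + 1 + 0 + 1 + 1 + 0 + 0 + 1 + 2 + 0 + 1 + 0 + 1 + 1 = 9
distinct = 105 − 9 = 96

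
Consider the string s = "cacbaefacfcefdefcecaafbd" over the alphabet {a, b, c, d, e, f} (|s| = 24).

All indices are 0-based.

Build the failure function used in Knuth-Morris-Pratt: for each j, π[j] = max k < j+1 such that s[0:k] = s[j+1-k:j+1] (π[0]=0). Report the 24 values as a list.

π[0] = 0
j=1 s[j]='a': π[1]=0 (border '')
j=2 s[j]='c': π[2]=1 (border 'c')
j=3 s[j]='b': k: 1→0; π[3]=0 (border '')
j=4 s[j]='a': π[4]=0 (border '')
j=5 s[j]='e': π[5]=0 (border '')
j=6 s[j]='f': π[6]=0 (border '')
j=7 s[j]='a': π[7]=0 (border '')
j=8 s[j]='c': π[8]=1 (border 'c')
j=9 s[j]='f': k: 1→0; π[9]=0 (border '')
j=10 s[j]='c': π[10]=1 (border 'c')
j=11 s[j]='e': k: 1→0; π[11]=0 (border '')
j=12 s[j]='f': π[12]=0 (border '')
j=13 s[j]='d': π[13]=0 (border '')
j=14 s[j]='e': π[14]=0 (border '')
j=15 s[j]='f': π[15]=0 (border '')
j=16 s[j]='c': π[16]=1 (border 'c')
j=17 s[j]='e': k: 1→0; π[17]=0 (border '')
j=18 s[j]='c': π[18]=1 (border 'c')
j=19 s[j]='a': π[19]=2 (border 'ca')
j=20 s[j]='a': k: 2→0; π[20]=0 (border '')
j=21 s[j]='f': π[21]=0 (border '')
j=22 s[j]='b': π[22]=0 (border '')
j=23 s[j]='d': π[23]=0 (border '')

[0, 0, 1, 0, 0, 0, 0, 0, 1, 0, 1, 0, 0, 0, 0, 0, 1, 0, 1, 2, 0, 0, 0, 0]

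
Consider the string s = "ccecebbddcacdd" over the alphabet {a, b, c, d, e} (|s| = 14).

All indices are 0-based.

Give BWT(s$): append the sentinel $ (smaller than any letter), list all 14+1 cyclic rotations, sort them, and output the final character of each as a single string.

dcebd$aecddcbcc

rank  rotation         last
    0  $ccecebbddcacdd  d
    1  acdd$ccecebbddc  c
    2  bbddcacdd$ccece  e
    3  bddcacdd$cceceb  b
    4  cacdd$ccecebbdd  d
    5  ccecebbddcacdd$  $
    6  cdd$ccecebbddca  a
    7  cebbddcacdd$cce  e
    8  cecebbddcacdd$c  c
    9  d$ccecebbddcacd  d
   10  dcacdd$ccecebbd  d
   11  dd$ccecebbddcac  c
   12  ddcacdd$ccecebb  b
   13  ebbddcacdd$ccec  c
   14  ecebbddcacdd$cc  c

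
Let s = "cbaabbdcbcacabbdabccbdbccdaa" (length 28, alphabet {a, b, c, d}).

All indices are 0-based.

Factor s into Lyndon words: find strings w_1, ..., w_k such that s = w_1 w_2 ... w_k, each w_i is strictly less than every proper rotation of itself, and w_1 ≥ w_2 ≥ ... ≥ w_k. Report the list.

["c", "b", "aabbdcbcacabbdabccbdbccd", "a", "a"]

emit factor 1: 'c' (i=0, period=1)
emit factor 2: 'b' (i=1, period=1)
emit factor 3: 'aabbdcbcacabbdabccbdbccd' (i=2, period=24)
emit factor 4: 'a' (i=26, period=1)
emit factor 5: 'a' (i=27, period=1)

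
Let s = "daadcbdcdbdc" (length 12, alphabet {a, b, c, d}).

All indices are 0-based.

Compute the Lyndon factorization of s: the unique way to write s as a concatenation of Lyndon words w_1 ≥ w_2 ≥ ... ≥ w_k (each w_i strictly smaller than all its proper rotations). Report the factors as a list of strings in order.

emit factor 1: 'd' (i=0, period=1)
emit factor 2: 'aadcbdcdbdc' (i=1, period=11)

["d", "aadcbdcdbdc"]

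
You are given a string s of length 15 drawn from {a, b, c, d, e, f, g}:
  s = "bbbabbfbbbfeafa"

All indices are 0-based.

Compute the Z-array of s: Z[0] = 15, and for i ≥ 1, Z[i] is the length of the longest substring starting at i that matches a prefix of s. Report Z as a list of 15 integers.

Z[0]=15
i=1: i≥r, start 0; Z[1]=2 grow→box=[1,3)
i=2: min(r-i=1, Z[1]=2)=1; Z[2]=1
i=3: i≥r, start 0; Z[3]=0
i=4: i≥r, start 0; Z[4]=2 grow→box=[4,6)
i=5: min(r-i=1, Z[1]=2)=1; Z[5]=1
i=6: i≥r, start 0; Z[6]=0
i=7: i≥r, start 0; Z[7]=3 grow→box=[7,10)
i=8: min(r-i=2, Z[1]=2)=2; Z[8]=2
i=9: min(r-i=1, Z[2]=1)=1; Z[9]=1
i=10: i≥r, start 0; Z[10]=0
i=11: i≥r, start 0; Z[11]=0
i=12: i≥r, start 0; Z[12]=0
i=13: i≥r, start 0; Z[13]=0
i=14: i≥r, start 0; Z[14]=0

[15, 2, 1, 0, 2, 1, 0, 3, 2, 1, 0, 0, 0, 0, 0]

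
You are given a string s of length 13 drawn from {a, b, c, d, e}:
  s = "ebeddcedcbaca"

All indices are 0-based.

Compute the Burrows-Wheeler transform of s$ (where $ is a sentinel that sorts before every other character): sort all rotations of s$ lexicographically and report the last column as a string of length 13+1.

acbceaddede$cb

rank  rotation        last
    0  $ebeddcedcbaca  a
    1  a$ebeddcedcbac  c
    2  aca$ebeddcedcb  b
    3  baca$ebeddcedc  c
    4  beddcedcbaca$e  e
    5  ca$ebeddcedcba  a
    6  cbaca$ebeddced  d
    7  cedcbaca$ebedd  d
    8  dcbaca$ebeddce  e
    9  dcedcbaca$ebed  d
   10  ddcedcbaca$ebe  e
   11  ebeddcedcbaca$  $
   12  edcbaca$ebeddc  c
   13  eddcedcbaca$eb  b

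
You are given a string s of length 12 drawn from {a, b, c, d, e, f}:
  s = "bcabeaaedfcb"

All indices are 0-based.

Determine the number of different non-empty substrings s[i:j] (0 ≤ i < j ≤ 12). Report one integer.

72

rank→(start, suffix):
  0 → (5, 'aaedfcb')
  1 → (2, 'abeaaedfcb')
  2 → (6, 'aedfcb')
  3 → (11, 'b')
  4 → (0, 'bcabeaaedfcb')
  5 → (3, 'beaaedfcb')
  6 → (1, 'cabeaaedfcb')
  7 → (10, 'cb')
  8 → (8, 'dfcb')
  9 → (4, 'eaaedfcb')
  10 → (7, 'edfcb')
  11 → (9, 'fcb')

SA = [5, 2, 6, 11, 0, 3, 1, 10, 8, 4, 7, 9]
rank  pair      lcp
   1  s[5:],s[2:]  1  'a'
   2  s[2:],s[6:]  1  'a'
   3  s[6:],s[11:]  0  ''
   4  s[11:],s[0:]  1  'b'
   5  s[0:],s[3:]  1  'b'
   6  s[3:],s[1:]  0  ''
   7  s[1:],s[10:]  1  'c'
   8  s[10:],s[8:]  0  ''
   9  s[8:],s[4:]  0  ''
  10  s[4:],s[7:]  1  'e'
  11  s[7:],s[9:]  0  ''

n(n+1)/2 = 12·13/2 = 78
Σ LCP = 0 + 1 + 1 + 0 + 1 + 1 + 0 + 1 + 0 + 0 + 1 + 0 = 6
distinct = 78 − 6 = 72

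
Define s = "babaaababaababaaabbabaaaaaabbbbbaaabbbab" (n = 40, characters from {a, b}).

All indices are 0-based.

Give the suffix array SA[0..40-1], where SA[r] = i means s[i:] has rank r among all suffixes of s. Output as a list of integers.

[21, 22, 23, 3, 14, 32, 24, 9, 4, 15, 33, 25, 38, 19, 1, 12, 7, 10, 5, 16, 34, 26, 39, 20, 2, 13, 31, 8, 37, 18, 0, 11, 6, 30, 36, 17, 29, 35, 28, 27]

sorted suffixes:
  #0 SA[0]=21  'aaaaaabbbbbaaabbbab'
  #1 SA[1]=22  'aaaaabbbbbaaabbbab'
  #2 SA[2]=23  'aaaabbbbbaaabbbab'
  #3 SA[3]=3  'aaababaababaaabbabaaaaaabbbbbaaabbbab'
  #4 SA[4]=14  'aaabbabaaaaaabbbbbaaabbbab'
  #5 SA[5]=32  'aaabbbab'
  #6 SA[6]=24  'aaabbbbbaaabbbab'
  #7 SA[7]=9  'aababaaabbabaaaaaabbbbbaaabbbab'
  #8 SA[8]=4  'aababaababaaabbabaaaaaabbbbbaaabbbab'
  #9 SA[9]=15  'aabbabaaaaaabbbbbaaabbbab'
  #10 SA[10]=33  'aabbbab'
  #11 SA[11]=25  'aabbbbbaaabbbab'
  #12 SA[12]=38  'ab'
  #13 SA[13]=19  'abaaaaaabbbbbaaabbbab'
  #14 SA[14]=1  'abaaababaababaaabbabaaaaaabbbbbaaabbbab'
  #15 SA[15]=12  'abaaabbabaaaaaabbbbbaaabbbab'
  #16 SA[16]=7  'abaababaaabbabaaaaaabbbbbaaabbbab'
  #17 SA[17]=10  'ababaaabbabaaaaaabbbbbaaabbbab'
  #18 SA[18]=5  'ababaababaaabbabaaaaaabbbbbaaabbbab'
  #19 SA[19]=16  'abbabaaaaaabbbbbaaabbbab'
  #20 SA[20]=34  'abbbab'
  #21 SA[21]=26  'abbbbbaaabbbab'
  #22 SA[22]=39  'b'
  #23 SA[23]=20  'baaaaaabbbbbaaabbbab'
  #24 SA[24]=2  'baaababaababaaabbabaaaaaabbbbbaaabbbab'
  #25 SA[25]=13  'baaabbabaaaaaabbbbbaaabbbab'
  #26 SA[26]=31  'baaabbbab'
  #27 SA[27]=8  'baababaaabbabaaaaaabbbbbaaabbbab'
  #28 SA[28]=37  'bab'
  #29 SA[29]=18  'babaaaaaabbbbbaaabbbab'
  #30 SA[30]=0  'babaaababaababaaabbabaaaaaabbbbbaaabbbab'
  #31 SA[31]=11  'babaaabbabaaaaaabbbbbaaabbbab'
  #32 SA[32]=6  'babaababaaabbabaaaaaabbbbbaaabbbab'
  #33 SA[33]=30  'bbaaabbbab'
  #34 SA[34]=36  'bbab'
  #35 SA[35]=17  'bbabaaaaaabbbbbaaabbbab'
  #36 SA[36]=29  'bbbaaabbbab'
  #37 SA[37]=35  'bbbab'
  #38 SA[38]=28  'bbbbaaabbbab'
  #39 SA[39]=27  'bbbbbaaabbbab'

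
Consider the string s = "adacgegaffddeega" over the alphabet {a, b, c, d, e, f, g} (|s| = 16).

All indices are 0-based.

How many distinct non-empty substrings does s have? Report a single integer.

rank→(start, suffix):
  0 → (15, 'a')
  1 → (2, 'acgegaffddeega')
  2 → (0, 'adacgegaffddeega')
  3 → (7, 'affddeega')
  4 → (3, 'cgegaffddeega')
  5 → (1, 'dacgegaffddeega')
  6 → (10, 'ddeega')
  7 → (11, 'deega')
  8 → (12, 'eega')
  9 → (13, 'ega')
  10 → (5, 'egaffddeega')
  11 → (9, 'fddeega')
  12 → (8, 'ffddeega')
  13 → (14, 'ga')
  14 → (6, 'gaffddeega')
  15 → (4, 'gegaffddeega')

SA = [15, 2, 0, 7, 3, 1, 10, 11, 12, 13, 5, 9, 8, 14, 6, 4]
rank  pair      lcp
   1  s[15:],s[2:]  1  'a'
   2  s[2:],s[0:]  1  'a'
   3  s[0:],s[7:]  1  'a'
   4  s[7:],s[3:]  0  ''
   5  s[3:],s[1:]  0  ''
   6  s[1:],s[10:]  1  'd'
   7  s[10:],s[11:]  1  'd'
   8  s[11:],s[12:]  0  ''
   9  s[12:],s[13:]  1  'e'
  10  s[13:],s[5:]  3  'ega'
  11  s[5:],s[9:]  0  ''
  12  s[9:],s[8:]  1  'f'
  13  s[8:],s[14:]  0  ''
  14  s[14:],s[6:]  2  'ga'
  15  s[6:],s[4:]  1  'g'

n(n+1)/2 = 16·17/2 = 136
Σ LCP = 0 + 1 + 1 + 1 + 0 + 0 + 1 + 1 + 0 + 1 + 3 + 0 + 1 + 0 + 2 + 1 = 13
distinct = 136 − 13 = 123

123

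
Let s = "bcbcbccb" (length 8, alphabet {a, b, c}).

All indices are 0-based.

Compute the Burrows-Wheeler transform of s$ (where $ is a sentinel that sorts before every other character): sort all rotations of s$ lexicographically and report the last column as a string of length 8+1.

rank  rotation   last
    0  $bcbcbccb  b
    1  b$bcbcbcc  c
    2  bcbcbccb$  $
    3  bcbccb$bc  c
    4  bccb$bcbc  c
    5  cb$bcbcbc  c
    6  cbcbccb$b  b
    7  cbccb$bcb  b
    8  ccb$bcbcb  b

bc$cccbbb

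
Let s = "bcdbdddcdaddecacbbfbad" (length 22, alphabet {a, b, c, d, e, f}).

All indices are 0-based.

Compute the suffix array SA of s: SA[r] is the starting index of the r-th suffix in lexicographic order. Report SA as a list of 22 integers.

rank→(start, suffix):
  0 → (14, 'acbbfbad')
  1 → (20, 'ad')
  2 → (9, 'addecacbbfbad')
  3 → (19, 'bad')
  4 → (16, 'bbfbad')
  5 → (0, 'bcdbdddcdaddecacbbfbad')
  6 → (3, 'bdddcdaddecacbbfbad')
  7 → (17, 'bfbad')
  8 → (13, 'cacbbfbad')
  9 → (15, 'cbbfbad')
  10 → (7, 'cdaddecacbbfbad')
  11 → (1, 'cdbdddcdaddecacbbfbad')
  12 → (21, 'd')
  13 → (8, 'daddecacbbfbad')
  14 → (2, 'dbdddcdaddecacbbfbad')
  15 → (6, 'dcdaddecacbbfbad')
  16 → (5, 'ddcdaddecacbbfbad')
  17 → (4, 'dddcdaddecacbbfbad')
  18 → (10, 'ddecacbbfbad')
  19 → (11, 'decacbbfbad')
  20 → (12, 'ecacbbfbad')
  21 → (18, 'fbad')

[14, 20, 9, 19, 16, 0, 3, 17, 13, 15, 7, 1, 21, 8, 2, 6, 5, 4, 10, 11, 12, 18]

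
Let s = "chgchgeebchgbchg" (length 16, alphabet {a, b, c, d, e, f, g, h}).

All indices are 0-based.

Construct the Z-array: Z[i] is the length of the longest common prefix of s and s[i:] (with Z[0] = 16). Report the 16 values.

Z[0]=16
i=1: i≥r, start 0; Z[1]=0
i=2: i≥r, start 0; Z[2]=0
i=3: i≥r, start 0; Z[3]=3 scan→box=[3,6)
i=4: min(r-i=2, Z[1]=0)=0; Z[4]=0
i=5: min(r-i=1, Z[2]=0)=0; Z[5]=0
i=6: i≥r, start 0; Z[6]=0
i=7: i≥r, start 0; Z[7]=0
i=8: i≥r, start 0; Z[8]=0
i=9: i≥r, start 0; Z[9]=3 scan→box=[9,12)
i=10: min(r-i=2, Z[1]=0)=0; Z[10]=0
i=11: min(r-i=1, Z[2]=0)=0; Z[11]=0
i=12: i≥r, start 0; Z[12]=0
i=13: i≥r, start 0; Z[13]=3 scan→box=[13,16)
i=14: min(r-i=2, Z[1]=0)=0; Z[14]=0
i=15: min(r-i=1, Z[2]=0)=0; Z[15]=0

[16, 0, 0, 3, 0, 0, 0, 0, 0, 3, 0, 0, 0, 3, 0, 0]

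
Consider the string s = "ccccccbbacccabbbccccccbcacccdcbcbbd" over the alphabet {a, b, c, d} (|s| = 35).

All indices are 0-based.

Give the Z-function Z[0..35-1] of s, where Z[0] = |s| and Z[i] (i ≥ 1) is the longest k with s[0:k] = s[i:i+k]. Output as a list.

[35, 5, 4, 3, 2, 1, 0, 0, 0, 3, 2, 1, 0, 0, 0, 0, 7, 5, 4, 3, 2, 1, 0, 1, 0, 3, 2, 1, 0, 1, 0, 1, 0, 0, 0]

Z[0]=35
i=1: i≥r, start 0; Z[1]=5 extend→box=[1,6)
i=2: min(r-i=4, Z[1]=5)=4; Z[2]=4
i=3: min(r-i=3, Z[2]=4)=3; Z[3]=3
i=4: min(r-i=2, Z[3]=3)=2; Z[4]=2
i=5: min(r-i=1, Z[4]=2)=1; Z[5]=1
i=6: i≥r, start 0; Z[6]=0
i=7: i≥r, start 0; Z[7]=0
i=8: i≥r, start 0; Z[8]=0
i=9: i≥r, start 0; Z[9]=3 extend→box=[9,12)
i=10: min(r-i=2, Z[1]=5)=2; Z[10]=2
i=11: min(r-i=1, Z[2]=4)=1; Z[11]=1
i=12: i≥r, start 0; Z[12]=0
i=13: i≥r, start 0; Z[13]=0
i=14: i≥r, start 0; Z[14]=0
i=15: i≥r, start 0; Z[15]=0
i=16: i≥r, start 0; Z[16]=7 extend→box=[16,23)
i=17: min(r-i=6, Z[1]=5)=5; Z[17]=5
i=18: min(r-i=5, Z[2]=4)=4; Z[18]=4
i=19: min(r-i=4, Z[3]=3)=3; Z[19]=3
i=20: min(r-i=3, Z[4]=2)=2; Z[20]=2
i=21: min(r-i=2, Z[5]=1)=1; Z[21]=1
i=22: min(r-i=1, Z[6]=0)=0; Z[22]=0
i=23: i≥r, start 0; Z[23]=1 extend→box=[23,24)
i=24: i≥r, start 0; Z[24]=0
i=25: i≥r, start 0; Z[25]=3 extend→box=[25,28)
i=26: min(r-i=2, Z[1]=5)=2; Z[26]=2
i=27: min(r-i=1, Z[2]=4)=1; Z[27]=1
i=28: i≥r, start 0; Z[28]=0
i=29: i≥r, start 0; Z[29]=1 extend→box=[29,30)
i=30: i≥r, start 0; Z[30]=0
i=31: i≥r, start 0; Z[31]=1 extend→box=[31,32)
i=32: i≥r, start 0; Z[32]=0
i=33: i≥r, start 0; Z[33]=0
i=34: i≥r, start 0; Z[34]=0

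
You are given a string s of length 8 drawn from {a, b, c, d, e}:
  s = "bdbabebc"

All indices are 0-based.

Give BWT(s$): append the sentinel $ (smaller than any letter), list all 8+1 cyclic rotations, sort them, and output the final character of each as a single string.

rank  rotation   last
    0  $bdbabebc  c
    1  abebc$bdb  b
    2  babebc$bd  d
    3  bc$bdbabe  e
    4  bdbabebc$  $
    5  bebc$bdba  a
    6  c$bdbabeb  b
    7  dbabebc$b  b
    8  ebc$bdbab  b

cbde$abbb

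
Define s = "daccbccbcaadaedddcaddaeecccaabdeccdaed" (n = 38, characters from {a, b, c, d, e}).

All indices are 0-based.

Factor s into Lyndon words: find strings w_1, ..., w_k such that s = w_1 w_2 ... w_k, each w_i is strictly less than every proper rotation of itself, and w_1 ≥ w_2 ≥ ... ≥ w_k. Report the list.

["d", "accbccbc", "aadaedddcaddaeeccc", "aabdeccdaed"]

emit factor 1: 'd' (i=0, period=1)
emit factor 2: 'accbccbc' (i=1, period=8)
emit factor 3: 'aadaedddcaddaeeccc' (i=9, period=18)
emit factor 4: 'aabdeccdaed' (i=27, period=11)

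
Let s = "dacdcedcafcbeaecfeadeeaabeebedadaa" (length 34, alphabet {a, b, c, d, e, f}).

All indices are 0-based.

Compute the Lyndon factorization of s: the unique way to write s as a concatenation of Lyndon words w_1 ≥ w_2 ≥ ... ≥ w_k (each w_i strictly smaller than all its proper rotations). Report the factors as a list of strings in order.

["d", "acdcedcafcbeaecfeadee", "aabeebedad", "a", "a"]

emit factor 1: 'd' (i=0, period=1)
emit factor 2: 'acdcedcafcbeaecfeadee' (i=1, period=21)
emit factor 3: 'aabeebedad' (i=22, period=10)
emit factor 4: 'a' (i=32, period=1)
emit factor 5: 'a' (i=33, period=1)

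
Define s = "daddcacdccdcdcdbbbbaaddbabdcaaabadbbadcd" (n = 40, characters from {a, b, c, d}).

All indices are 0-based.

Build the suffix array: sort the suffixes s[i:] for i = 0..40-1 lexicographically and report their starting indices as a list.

rank→(start, suffix):
  0 → (28, 'aaabadbbadcd')
  1 → (29, 'aabadbbadcd')
  2 → (19, 'aaddbabdcaaabadbbadcd')
  3 → (30, 'abadbbadcd')
  4 → (24, 'abdcaaabadbbadcd')
  5 → (5, 'acdccdcdcdbbbbaaddbabdcaaabadbbadcd')
  6 → (32, 'adbbadcd')
  7 → (36, 'adcd')
  8 → (20, 'addbabdcaaabadbbadcd')
  9 → (1, 'addcacdccdcdcdbbbbaaddbabdcaaabadbbadcd')
  10 → (18, 'baaddbabdcaaabadbbadcd')
  11 → (23, 'babdcaaabadbbadcd')
  12 → (31, 'badbbadcd')
  13 → (35, 'badcd')
  14 → (17, 'bbaaddbabdcaaabadbbadcd')
  15 → (34, 'bbadcd')
  16 → (16, 'bbbaaddbabdcaaabadbbadcd')
  17 → (15, 'bbbbaaddbabdcaaabadbbadcd')
  18 → (25, 'bdcaaabadbbadcd')
  19 → (27, 'caaabadbbadcd')
  20 → (4, 'cacdccdcdcdbbbbaaddbabdcaaabadbbadcd')
  21 → (8, 'ccdcdcdbbbbaaddbabdcaaabadbbadcd')
  22 → (38, 'cd')
  23 → (13, 'cdbbbbaaddbabdcaaabadbbadcd')
  24 → (6, 'cdccdcdcdbbbbaaddbabdcaaabadbbadcd')
  25 → (11, 'cdcdbbbbaaddbabdcaaabadbbadcd')
  26 → (9, 'cdcdcdbbbbaaddbabdcaaabadbbadcd')
  27 → (39, 'd')
  28 → (0, 'daddcacdccdcdcdbbbbaaddbabdcaaabadbbadcd')
  29 → (22, 'dbabdcaaabadbbadcd')
  30 → (33, 'dbbadcd')
  31 → (14, 'dbbbbaaddbabdcaaabadbbadcd')
  32 → (26, 'dcaaabadbbadcd')
  33 → (3, 'dcacdccdcdcdbbbbaaddbabdcaaabadbbadcd')
  34 → (7, 'dccdcdcdbbbbaaddbabdcaaabadbbadcd')
  35 → (37, 'dcd')
  36 → (12, 'dcdbbbbaaddbabdcaaabadbbadcd')
  37 → (10, 'dcdcdbbbbaaddbabdcaaabadbbadcd')
  38 → (21, 'ddbabdcaaabadbbadcd')
  39 → (2, 'ddcacdccdcdcdbbbbaaddbabdcaaabadbbadcd')

[28, 29, 19, 30, 24, 5, 32, 36, 20, 1, 18, 23, 31, 35, 17, 34, 16, 15, 25, 27, 4, 8, 38, 13, 6, 11, 9, 39, 0, 22, 33, 14, 26, 3, 7, 37, 12, 10, 21, 2]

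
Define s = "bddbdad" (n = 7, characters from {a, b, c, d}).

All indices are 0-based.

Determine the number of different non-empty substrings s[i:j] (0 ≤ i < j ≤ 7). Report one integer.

23

sorted suffixes:
  #0 SA[0]=5  'ad'
  #1 SA[1]=3  'bdad'
  #2 SA[2]=0  'bddbdad'
  #3 SA[3]=6  'd'
  #4 SA[4]=4  'dad'
  #5 SA[5]=2  'dbdad'
  #6 SA[6]=1  'ddbdad'

SA = [5, 3, 0, 6, 4, 2, 1]
[i] adj suffixes → lcp
  [1] 5/3 → 0 ('')
  [2] 3/0 → 2 ('bd')
  [3] 0/6 → 0 ('')
  [4] 6/4 → 1 ('d')
  [5] 4/2 → 1 ('d')
  [6] 2/1 → 1 ('d')

n(n+1)/2 = 7·8/2 = 28
Σ LCP = 0 + 0 + 2 + 0 + 1 + 1 + 1 = 5
distinct = 28 − 5 = 23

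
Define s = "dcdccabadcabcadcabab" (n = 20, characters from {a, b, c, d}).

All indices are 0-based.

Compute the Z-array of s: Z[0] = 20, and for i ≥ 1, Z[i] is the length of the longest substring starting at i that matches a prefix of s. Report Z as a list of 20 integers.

Z[0]=20
i=1: i≥r, start 0; Z[1]=0
i=2: i≥r, start 0; Z[2]=2 extend→box=[2,4)
i=3: min(r-i=1, Z[1]=0)=0; Z[3]=0
i=4: i≥r, start 0; Z[4]=0
i=5: i≥r, start 0; Z[5]=0
i=6: i≥r, start 0; Z[6]=0
i=7: i≥r, start 0; Z[7]=0
i=8: i≥r, start 0; Z[8]=2 extend→box=[8,10)
i=9: min(r-i=1, Z[1]=0)=0; Z[9]=0
i=10: i≥r, start 0; Z[10]=0
i=11: i≥r, start 0; Z[11]=0
i=12: i≥r, start 0; Z[12]=0
i=13: i≥r, start 0; Z[13]=0
i=14: i≥r, start 0; Z[14]=2 extend→box=[14,16)
i=15: min(r-i=1, Z[1]=0)=0; Z[15]=0
i=16: i≥r, start 0; Z[16]=0
i=17: i≥r, start 0; Z[17]=0
i=18: i≥r, start 0; Z[18]=0
i=19: i≥r, start 0; Z[19]=0

[20, 0, 2, 0, 0, 0, 0, 0, 2, 0, 0, 0, 0, 0, 2, 0, 0, 0, 0, 0]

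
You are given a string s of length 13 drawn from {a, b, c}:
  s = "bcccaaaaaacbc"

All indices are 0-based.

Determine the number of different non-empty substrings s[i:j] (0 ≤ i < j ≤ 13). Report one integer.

rank | idx | suffix
   0 |   4 | aaaaaacbc
   1 |   5 | aaaaacbc
   2 |   6 | aaaacbc
   3 |   7 | aaacbc
   4 |   8 | aacbc
   5 |   9 | acbc
   6 |  11 | bc
   7 |   0 | bcccaaaaaacbc
   8 |  12 | c
   9 |   3 | caaaaaacbc
  10 |  10 | cbc
  11 |   2 | ccaaaaaacbc
  12 |   1 | cccaaaaaacbc

SA = [4, 5, 6, 7, 8, 9, 11, 0, 12, 3, 10, 2, 1]
[i] adj suffixes → lcp
  [1] 4/5 → 5 ('aaaaa')
  [2] 5/6 → 4 ('aaaa')
  [3] 6/7 → 3 ('aaa')
  [4] 7/8 → 2 ('aa')
  [5] 8/9 → 1 ('a')
  [6] 9/11 → 0 ('')
  [7] 11/0 → 2 ('bc')
  [8] 0/12 → 0 ('')
  [9] 12/3 → 1 ('c')
  [10] 3/10 → 1 ('c')
  [11] 10/2 → 1 ('c')
  [12] 2/1 → 2 ('cc')

n(n+1)/2 = 13·14/2 = 91
Σ LCP = 0 + 5 + 4 + 3 + 2 + 1 + 0 + 2 + 0 + 1 + 1 + 1 + 2 = 22
distinct = 91 − 22 = 69

69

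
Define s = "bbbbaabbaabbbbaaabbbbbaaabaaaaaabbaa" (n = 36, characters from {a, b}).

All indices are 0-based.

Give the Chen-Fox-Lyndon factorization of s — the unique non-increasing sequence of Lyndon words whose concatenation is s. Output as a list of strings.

emit factor 1: 'b' (i=0, period=1)
emit factor 2: 'b' (i=1, period=1)
emit factor 3: 'b' (i=2, period=1)
emit factor 4: 'b' (i=3, period=1)
emit factor 5: 'aabbaabbbb' (i=4, period=10)
emit factor 6: 'aaabbbbb' (i=14, period=8)
emit factor 7: 'aaab' (i=22, period=4)
emit factor 8: 'aaaaaabb' (i=26, period=8)
emit factor 9: 'a' (i=34, period=1)
emit factor 10: 'a' (i=35, period=1)

["b", "b", "b", "b", "aabbaabbbb", "aaabbbbb", "aaab", "aaaaaabb", "a", "a"]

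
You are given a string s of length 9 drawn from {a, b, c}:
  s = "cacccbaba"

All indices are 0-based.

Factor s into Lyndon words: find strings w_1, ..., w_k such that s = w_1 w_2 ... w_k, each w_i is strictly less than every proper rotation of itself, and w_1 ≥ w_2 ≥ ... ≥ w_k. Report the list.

["c", "acccb", "ab", "a"]

emit factor 1: 'c' (i=0, period=1)
emit factor 2: 'acccb' (i=1, period=5)
emit factor 3: 'ab' (i=6, period=2)
emit factor 4: 'a' (i=8, period=1)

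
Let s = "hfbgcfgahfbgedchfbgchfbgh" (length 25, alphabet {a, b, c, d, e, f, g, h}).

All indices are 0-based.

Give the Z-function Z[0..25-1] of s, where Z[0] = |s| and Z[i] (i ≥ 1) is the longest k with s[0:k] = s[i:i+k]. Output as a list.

[25, 0, 0, 0, 0, 0, 0, 0, 4, 0, 0, 0, 0, 0, 0, 5, 0, 0, 0, 0, 4, 0, 0, 0, 1]

Z[0]=25
i=1: i≥r, start 0; Z[1]=0
i=2: i≥r, start 0; Z[2]=0
i=3: i≥r, start 0; Z[3]=0
i=4: i≥r, start 0; Z[4]=0
i=5: i≥r, start 0; Z[5]=0
i=6: i≥r, start 0; Z[6]=0
i=7: i≥r, start 0; Z[7]=0
i=8: i≥r, start 0; Z[8]=4 scan→box=[8,12)
i=9: min(r-i=3, Z[1]=0)=0; Z[9]=0
i=10: min(r-i=2, Z[2]=0)=0; Z[10]=0
i=11: min(r-i=1, Z[3]=0)=0; Z[11]=0
i=12: i≥r, start 0; Z[12]=0
i=13: i≥r, start 0; Z[13]=0
i=14: i≥r, start 0; Z[14]=0
i=15: i≥r, start 0; Z[15]=5 scan→box=[15,20)
i=16: min(r-i=4, Z[1]=0)=0; Z[16]=0
i=17: min(r-i=3, Z[2]=0)=0; Z[17]=0
i=18: min(r-i=2, Z[3]=0)=0; Z[18]=0
i=19: min(r-i=1, Z[4]=0)=0; Z[19]=0
i=20: i≥r, start 0; Z[20]=4 scan→box=[20,24)
i=21: min(r-i=3, Z[1]=0)=0; Z[21]=0
i=22: min(r-i=2, Z[2]=0)=0; Z[22]=0
i=23: min(r-i=1, Z[3]=0)=0; Z[23]=0
i=24: i≥r, start 0; Z[24]=1 scan→box=[24,25)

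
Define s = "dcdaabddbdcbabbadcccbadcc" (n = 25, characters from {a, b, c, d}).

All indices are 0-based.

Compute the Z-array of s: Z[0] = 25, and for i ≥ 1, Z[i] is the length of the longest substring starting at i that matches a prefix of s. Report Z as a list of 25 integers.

Z[0]=25
i=1: outside box; Z[1]=0
i=2: outside box; Z[2]=1 extend→box=[2,3)
i=3: outside box; Z[3]=0
i=4: outside box; Z[4]=0
i=5: outside box; Z[5]=0
i=6: outside box; Z[6]=1 extend→box=[6,7)
i=7: outside box; Z[7]=1 extend→box=[7,8)
i=8: outside box; Z[8]=0
i=9: outside box; Z[9]=2 extend→box=[9,11)
i=10: min(r-i=1, Z[1]=0)=0; Z[10]=0
i=11: outside box; Z[11]=0
i=12: outside box; Z[12]=0
i=13: outside box; Z[13]=0
i=14: outside box; Z[14]=0
i=15: outside box; Z[15]=0
i=16: outside box; Z[16]=2 extend→box=[16,18)
i=17: min(r-i=1, Z[1]=0)=0; Z[17]=0
i=18: outside box; Z[18]=0
i=19: outside box; Z[19]=0
i=20: outside box; Z[20]=0
i=21: outside box; Z[21]=0
i=22: outside box; Z[22]=2 extend→box=[22,24)
i=23: min(r-i=1, Z[1]=0)=0; Z[23]=0
i=24: outside box; Z[24]=0

[25, 0, 1, 0, 0, 0, 1, 1, 0, 2, 0, 0, 0, 0, 0, 0, 2, 0, 0, 0, 0, 0, 2, 0, 0]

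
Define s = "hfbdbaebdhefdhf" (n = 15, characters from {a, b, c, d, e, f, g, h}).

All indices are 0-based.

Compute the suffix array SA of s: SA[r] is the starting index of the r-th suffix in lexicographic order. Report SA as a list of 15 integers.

rank→(start, suffix):
  0 → (5, 'aebdhefdhf')
  1 → (4, 'baebdhefdhf')
  2 → (2, 'bdbaebdhefdhf')
  3 → (7, 'bdhefdhf')
  4 → (3, 'dbaebdhefdhf')
  5 → (8, 'dhefdhf')
  6 → (12, 'dhf')
  7 → (6, 'ebdhefdhf')
  8 → (10, 'efdhf')
  9 → (14, 'f')
  10 → (1, 'fbdbaebdhefdhf')
  11 → (11, 'fdhf')
  12 → (9, 'hefdhf')
  13 → (13, 'hf')
  14 → (0, 'hfbdbaebdhefdhf')

[5, 4, 2, 7, 3, 8, 12, 6, 10, 14, 1, 11, 9, 13, 0]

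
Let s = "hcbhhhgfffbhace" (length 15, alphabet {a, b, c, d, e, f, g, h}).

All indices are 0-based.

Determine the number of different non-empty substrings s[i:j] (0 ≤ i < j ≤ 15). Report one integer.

rank | idx | suffix
   0 |  12 | ace
   1 |  10 | bhace
   2 |   2 | bhhhgfffbhace
   3 |   1 | cbhhhgfffbhace
   4 |  13 | ce
   5 |  14 | e
   6 |   9 | fbhace
   7 |   8 | ffbhace
   8 |   7 | fffbhace
   9 |   6 | gfffbhace
  10 |  11 | hace
  11 |   0 | hcbhhhgfffbhace
  12 |   5 | hgfffbhace
  13 |   4 | hhgfffbhace
  14 |   3 | hhhgfffbhace

SA = [12, 10, 2, 1, 13, 14, 9, 8, 7, 6, 11, 0, 5, 4, 3]
rank  pair      lcp
   1  s[12:],s[10:]  0  ''
   2  s[10:],s[2:]  2  'bh'
   3  s[2:],s[1:]  0  ''
   4  s[1:],s[13:]  1  'c'
   5  s[13:],s[14:]  0  ''
   6  s[14:],s[9:]  0  ''
   7  s[9:],s[8:]  1  'f'
   8  s[8:],s[7:]  2  'ff'
   9  s[7:],s[6:]  0  ''
  10  s[6:],s[11:]  0  ''
  11  s[11:],s[0:]  1  'h'
  12  s[0:],s[5:]  1  'h'
  13  s[5:],s[4:]  1  'h'
  14  s[4:],s[3:]  2  'hh'

n(n+1)/2 = 15·16/2 = 120
Σ LCP = 0 + 0 + 2 + 0 + 1 + 0 + 0 + 1 + 2 + 0 + 0 + 1 + 1 + 1 + 2 = 11
distinct = 120 − 11 = 109

109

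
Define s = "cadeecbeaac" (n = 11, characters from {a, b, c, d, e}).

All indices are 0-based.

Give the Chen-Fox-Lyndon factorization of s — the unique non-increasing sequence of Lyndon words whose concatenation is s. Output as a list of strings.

["c", "adeecbe", "aac"]

emit factor 1: 'c' (i=0, period=1)
emit factor 2: 'adeecbe' (i=1, period=7)
emit factor 3: 'aac' (i=8, period=3)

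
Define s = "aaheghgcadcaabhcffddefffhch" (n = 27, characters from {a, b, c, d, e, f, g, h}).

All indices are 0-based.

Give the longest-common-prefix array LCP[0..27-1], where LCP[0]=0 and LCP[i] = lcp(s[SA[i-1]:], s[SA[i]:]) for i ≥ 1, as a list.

[0, 2, 1, 1, 1, 0, 0, 2, 1, 1, 0, 1, 1, 0, 1, 0, 1, 2, 2, 1, 0, 1, 0, 1, 2, 1, 1]

rank→(start, suffix):
  0 → (11, 'aabhcffddefffhch')
  1 → (0, 'aaheghgcadcaabhcffddefffhch')
  2 → (12, 'abhcffddefffhch')
  3 → (8, 'adcaabhcffddefffhch')
  4 → (1, 'aheghgcadcaabhcffddefffhch')
  5 → (13, 'bhcffddefffhch')
  6 → (10, 'caabhcffddefffhch')
  7 → (7, 'cadcaabhcffddefffhch')
  8 → (15, 'cffddefffhch')
  9 → (25, 'ch')
  10 → (9, 'dcaabhcffddefffhch')
  11 → (18, 'ddefffhch')
  12 → (19, 'defffhch')
  13 → (20, 'efffhch')
  14 → (3, 'eghgcadcaabhcffddefffhch')
  15 → (17, 'fddefffhch')
  16 → (16, 'ffddefffhch')
  17 → (21, 'fffhch')
  18 → (22, 'ffhch')
  19 → (23, 'fhch')
  20 → (6, 'gcadcaabhcffddefffhch')
  21 → (4, 'ghgcadcaabhcffddefffhch')
  22 → (26, 'h')
  23 → (14, 'hcffddefffhch')
  24 → (24, 'hch')
  25 → (2, 'heghgcadcaabhcffddefffhch')
  26 → (5, 'hgcadcaabhcffddefffhch')

SA = [11, 0, 12, 8, 1, 13, 10, 7, 15, 25, 9, 18, 19, 20, 3, 17, 16, 21, 22, 23, 6, 4, 26, 14, 24, 2, 5]
[i] adj suffixes → lcp
  [1] 11/0 → 2 ('aa')
  [2] 0/12 → 1 ('a')
  [3] 12/8 → 1 ('a')
  [4] 8/1 → 1 ('a')
  [5] 1/13 → 0 ('')
  [6] 13/10 → 0 ('')
  [7] 10/7 → 2 ('ca')
  [8] 7/15 → 1 ('c')
  [9] 15/25 → 1 ('c')
  [10] 25/9 → 0 ('')
  [11] 9/18 → 1 ('d')
  [12] 18/19 → 1 ('d')
  [13] 19/20 → 0 ('')
  [14] 20/3 → 1 ('e')
  [15] 3/17 → 0 ('')
  [16] 17/16 → 1 ('f')
  [17] 16/21 → 2 ('ff')
  [18] 21/22 → 2 ('ff')
  [19] 22/23 → 1 ('f')
  [20] 23/6 → 0 ('')
  [21] 6/4 → 1 ('g')
  [22] 4/26 → 0 ('')
  [23] 26/14 → 1 ('h')
  [24] 14/24 → 2 ('hc')
  [25] 24/2 → 1 ('h')
  [26] 2/5 → 1 ('h')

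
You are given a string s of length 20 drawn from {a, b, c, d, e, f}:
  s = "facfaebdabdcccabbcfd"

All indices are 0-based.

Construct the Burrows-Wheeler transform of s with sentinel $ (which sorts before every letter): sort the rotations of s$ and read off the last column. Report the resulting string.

rank  rotation               last
    0  $facfaebdabdcccabbcfd  d
    1  abbcfd$facfaebdabdccc  c
    2  abdcccabbcfd$facfaebd  d
    3  acfaebdabdcccabbcfd$f  f
    4  aebdabdcccabbcfd$facf  f
    5  bbcfd$facfaebdabdccca  a
    6  bcfd$facfaebdabdcccab  b
    7  bdabdcccabbcfd$facfae  e
    8  bdcccabbcfd$facfaebda  a
    9  cabbcfd$facfaebdabdcc  c
   10  ccabbcfd$facfaebdabdc  c
   11  cccabbcfd$facfaebdabd  d
   12  cfaebdabdcccabbcfd$fa  a
   13  cfd$facfaebdabdcccabb  b
   14  d$facfaebdabdcccabbcf  f
   15  dabdcccabbcfd$facfaeb  b
   16  dcccabbcfd$facfaebdab  b
   17  ebdabdcccabbcfd$facfa  a
   18  facfaebdabdcccabbcfd$  $
   19  faebdabdcccabbcfd$fac  c
   20  fd$facfaebdabdcccabbc  c

dcdffabeaccdabfbba$cc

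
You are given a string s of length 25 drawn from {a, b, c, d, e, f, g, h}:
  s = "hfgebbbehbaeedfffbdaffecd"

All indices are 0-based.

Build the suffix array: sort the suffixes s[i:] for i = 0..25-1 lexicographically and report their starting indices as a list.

rank | idx | suffix
   0 |  10 | aeedfffbdaffecd
   1 |  19 | affecd
   2 |   9 | baeedfffbdaffecd
   3 |   4 | bbbehbaeedfffbdaffecd
   4 |   5 | bbehbaeedfffbdaffecd
   5 |  17 | bdaffecd
   6 |   6 | behbaeedfffbdaffecd
   7 |  23 | cd
   8 |  24 | d
   9 |  18 | daffecd
  10 |  13 | dfffbdaffecd
  11 |   3 | ebbbehbaeedfffbdaffecd
  12 |  22 | ecd
  13 |  12 | edfffbdaffecd
  14 |  11 | eedfffbdaffecd
  15 |   7 | ehbaeedfffbdaffecd
  16 |  16 | fbdaffecd
  17 |  21 | fecd
  18 |  15 | ffbdaffecd
  19 |  20 | ffecd
  20 |  14 | fffbdaffecd
  21 |   1 | fgebbbehbaeedfffbdaffecd
  22 |   2 | gebbbehbaeedfffbdaffecd
  23 |   8 | hbaeedfffbdaffecd
  24 |   0 | hfgebbbehbaeedfffbdaffecd

[10, 19, 9, 4, 5, 17, 6, 23, 24, 18, 13, 3, 22, 12, 11, 7, 16, 21, 15, 20, 14, 1, 2, 8, 0]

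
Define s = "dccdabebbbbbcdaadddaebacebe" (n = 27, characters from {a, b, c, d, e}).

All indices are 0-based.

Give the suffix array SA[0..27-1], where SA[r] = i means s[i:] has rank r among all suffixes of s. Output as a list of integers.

[14, 4, 22, 15, 19, 21, 7, 8, 9, 10, 11, 25, 5, 1, 12, 2, 23, 13, 3, 18, 0, 17, 16, 26, 20, 6, 24]

rank | idx | suffix
   0 |  14 | aadddaebacebe
   1 |   4 | abebbbbbcdaadddaebacebe
   2 |  22 | acebe
   3 |  15 | adddaebacebe
   4 |  19 | aebacebe
   5 |  21 | bacebe
   6 |   7 | bbbbbcdaadddaebacebe
   7 |   8 | bbbbcdaadddaebacebe
   8 |   9 | bbbcdaadddaebacebe
   9 |  10 | bbcdaadddaebacebe
  10 |  11 | bcdaadddaebacebe
  11 |  25 | be
  12 |   5 | bebbbbbcdaadddaebacebe
  13 |   1 | ccdabebbbbbcdaadddaebacebe
  14 |  12 | cdaadddaebacebe
  15 |   2 | cdabebbbbbcdaadddaebacebe
  16 |  23 | cebe
  17 |  13 | daadddaebacebe
  18 |   3 | dabebbbbbcdaadddaebacebe
  19 |  18 | daebacebe
  20 |   0 | dccdabebbbbbcdaadddaebacebe
  21 |  17 | ddaebacebe
  22 |  16 | dddaebacebe
  23 |  26 | e
  24 |  20 | ebacebe
  25 |   6 | ebbbbbcdaadddaebacebe
  26 |  24 | ebe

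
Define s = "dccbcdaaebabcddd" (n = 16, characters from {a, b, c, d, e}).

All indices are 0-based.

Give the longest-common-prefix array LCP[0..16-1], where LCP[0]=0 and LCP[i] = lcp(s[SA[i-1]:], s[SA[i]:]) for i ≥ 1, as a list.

[0, 1, 1, 0, 1, 3, 0, 1, 1, 2, 0, 1, 1, 1, 2, 0]

sorted suffixes:
  #0 SA[0]=6  'aaebabcddd'
  #1 SA[1]=10  'abcddd'
  #2 SA[2]=7  'aebabcddd'
  #3 SA[3]=9  'babcddd'
  #4 SA[4]=3  'bcdaaebabcddd'
  #5 SA[5]=11  'bcddd'
  #6 SA[6]=2  'cbcdaaebabcddd'
  #7 SA[7]=1  'ccbcdaaebabcddd'
  #8 SA[8]=4  'cdaaebabcddd'
  #9 SA[9]=12  'cddd'
  #10 SA[10]=15  'd'
  #11 SA[11]=5  'daaebabcddd'
  #12 SA[12]=0  'dccbcdaaebabcddd'
  #13 SA[13]=14  'dd'
  #14 SA[14]=13  'ddd'
  #15 SA[15]=8  'ebabcddd'

SA = [6, 10, 7, 9, 3, 11, 2, 1, 4, 12, 15, 5, 0, 14, 13, 8]
[i] adj suffixes → lcp
  [1] 6/10 → 1 ('a')
  [2] 10/7 → 1 ('a')
  [3] 7/9 → 0 ('')
  [4] 9/3 → 1 ('b')
  [5] 3/11 → 3 ('bcd')
  [6] 11/2 → 0 ('')
  [7] 2/1 → 1 ('c')
  [8] 1/4 → 1 ('c')
  [9] 4/12 → 2 ('cd')
  [10] 12/15 → 0 ('')
  [11] 15/5 → 1 ('d')
  [12] 5/0 → 1 ('d')
  [13] 0/14 → 1 ('d')
  [14] 14/13 → 2 ('dd')
  [15] 13/8 → 0 ('')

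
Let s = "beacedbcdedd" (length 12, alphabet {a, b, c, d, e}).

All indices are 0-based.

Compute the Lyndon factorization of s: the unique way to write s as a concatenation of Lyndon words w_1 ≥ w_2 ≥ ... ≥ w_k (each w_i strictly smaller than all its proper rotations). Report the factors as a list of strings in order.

["be", "acedbcdedd"]

emit factor 1: 'be' (i=0, period=2)
emit factor 2: 'acedbcdedd' (i=2, period=10)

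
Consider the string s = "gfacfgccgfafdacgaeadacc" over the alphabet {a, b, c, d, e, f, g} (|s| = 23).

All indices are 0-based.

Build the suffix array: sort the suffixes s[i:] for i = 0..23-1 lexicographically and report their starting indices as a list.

rank | idx | suffix
   0 |  20 | acc
   1 |   2 | acfgccgfafdacgaeadacc
   2 |  13 | acgaeadacc
   3 |  18 | adacc
   4 |  16 | aeadacc
   5 |  10 | afdacgaeadacc
   6 |  22 | c
   7 |  21 | cc
   8 |   6 | ccgfafdacgaeadacc
   9 |   3 | cfgccgfafdacgaeadacc
  10 |  14 | cgaeadacc
  11 |   7 | cgfafdacgaeadacc
  12 |  19 | dacc
  13 |  12 | dacgaeadacc
  14 |  17 | eadacc
  15 |   1 | facfgccgfafdacgaeadacc
  16 |   9 | fafdacgaeadacc
  17 |  11 | fdacgaeadacc
  18 |   4 | fgccgfafdacgaeadacc
  19 |  15 | gaeadacc
  20 |   5 | gccgfafdacgaeadacc
  21 |   0 | gfacfgccgfafdacgaeadacc
  22 |   8 | gfafdacgaeadacc

[20, 2, 13, 18, 16, 10, 22, 21, 6, 3, 14, 7, 19, 12, 17, 1, 9, 11, 4, 15, 5, 0, 8]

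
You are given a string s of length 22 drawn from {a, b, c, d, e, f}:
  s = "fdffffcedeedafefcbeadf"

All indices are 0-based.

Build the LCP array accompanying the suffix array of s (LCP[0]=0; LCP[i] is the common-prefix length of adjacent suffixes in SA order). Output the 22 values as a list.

[0, 1, 0, 0, 1, 0, 1, 1, 2, 0, 1, 2, 1, 1, 0, 1, 2, 1, 1, 1, 2, 3]

rank→(start, suffix):
  0 → (19, 'adf')
  1 → (12, 'afefcbeadf')
  2 → (17, 'beadf')
  3 → (16, 'cbeadf')
  4 → (6, 'cedeedafefcbeadf')
  5 → (11, 'dafefcbeadf')
  6 → (8, 'deedafefcbeadf')
  7 → (20, 'df')
  8 → (1, 'dffffcedeedafefcbeadf')
  9 → (18, 'eadf')
  10 → (10, 'edafefcbeadf')
  11 → (7, 'edeedafefcbeadf')
  12 → (9, 'eedafefcbeadf')
  13 → (14, 'efcbeadf')
  14 → (21, 'f')
  15 → (15, 'fcbeadf')
  16 → (5, 'fcedeedafefcbeadf')
  17 → (0, 'fdffffcedeedafefcbeadf')
  18 → (13, 'fefcbeadf')
  19 → (4, 'ffcedeedafefcbeadf')
  20 → (3, 'fffcedeedafefcbeadf')
  21 → (2, 'ffffcedeedafefcbeadf')

SA = [19, 12, 17, 16, 6, 11, 8, 20, 1, 18, 10, 7, 9, 14, 21, 15, 5, 0, 13, 4, 3, 2]
i: (SA[i-1],SA[i]) lcp shared
  1: (19,12) 1 'a'
  2: (12,17) 0 ''
  3: (17,16) 0 ''
  4: (16,6) 1 'c'
  5: (6,11) 0 ''
  6: (11,8) 1 'd'
  7: (8,20) 1 'd'
  8: (20,1) 2 'df'
  9: (1,18) 0 ''
  10: (18,10) 1 'e'
  11: (10,7) 2 'ed'
  12: (7,9) 1 'e'
  13: (9,14) 1 'e'
  14: (14,21) 0 ''
  15: (21,15) 1 'f'
  16: (15,5) 2 'fc'
  17: (5,0) 1 'f'
  18: (0,13) 1 'f'
  19: (13,4) 1 'f'
  20: (4,3) 2 'ff'
  21: (3,2) 3 'fff'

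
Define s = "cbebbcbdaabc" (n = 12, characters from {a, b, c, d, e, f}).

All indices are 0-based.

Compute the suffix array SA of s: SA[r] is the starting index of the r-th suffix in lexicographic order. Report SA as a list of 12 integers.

[8, 9, 3, 10, 4, 6, 1, 11, 5, 0, 7, 2]

rank | idx | suffix
   0 |   8 | aabc
   1 |   9 | abc
   2 |   3 | bbcbdaabc
   3 |  10 | bc
   4 |   4 | bcbdaabc
   5 |   6 | bdaabc
   6 |   1 | bebbcbdaabc
   7 |  11 | c
   8 |   5 | cbdaabc
   9 |   0 | cbebbcbdaabc
  10 |   7 | daabc
  11 |   2 | ebbcbdaabc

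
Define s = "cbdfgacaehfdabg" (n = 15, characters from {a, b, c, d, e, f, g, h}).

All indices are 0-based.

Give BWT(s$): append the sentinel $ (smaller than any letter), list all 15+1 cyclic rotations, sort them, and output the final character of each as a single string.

gdgccaa$fbahdbfe

rank  rotation          last
    0  $cbdfgacaehfdabg  g
    1  abg$cbdfgacaehfd  d
    2  acaehfdabg$cbdfg  g
    3  aehfdabg$cbdfgac  c
    4  bdfgacaehfdabg$c  c
    5  bg$cbdfgacaehfda  a
    6  caehfdabg$cbdfga  a
    7  cbdfgacaehfdabg$  $
    8  dabg$cbdfgacaehf  f
    9  dfgacaehfdabg$cb  b
   10  ehfdabg$cbdfgaca  a
   11  fdabg$cbdfgacaeh  h
   12  fgacaehfdabg$cbd  d
   13  g$cbdfgacaehfdab  b
   14  gacaehfdabg$cbdf  f
   15  hfdabg$cbdfgacae  e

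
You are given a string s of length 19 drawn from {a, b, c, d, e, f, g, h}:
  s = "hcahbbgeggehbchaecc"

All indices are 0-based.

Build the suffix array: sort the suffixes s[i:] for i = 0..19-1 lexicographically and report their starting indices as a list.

rank | idx | suffix
   0 |  15 | aecc
   1 |   2 | ahbbgeggehbchaecc
   2 |   4 | bbgeggehbchaecc
   3 |  12 | bchaecc
   4 |   5 | bgeggehbchaecc
   5 |  18 | c
   6 |   1 | cahbbgeggehbchaecc
   7 |  17 | cc
   8 |  13 | chaecc
   9 |  16 | ecc
  10 |   7 | eggehbchaecc
  11 |  10 | ehbchaecc
  12 |   6 | geggehbchaecc
  13 |   9 | gehbchaecc
  14 |   8 | ggehbchaecc
  15 |  14 | haecc
  16 |   3 | hbbgeggehbchaecc
  17 |  11 | hbchaecc
  18 |   0 | hcahbbgeggehbchaecc

[15, 2, 4, 12, 5, 18, 1, 17, 13, 16, 7, 10, 6, 9, 8, 14, 3, 11, 0]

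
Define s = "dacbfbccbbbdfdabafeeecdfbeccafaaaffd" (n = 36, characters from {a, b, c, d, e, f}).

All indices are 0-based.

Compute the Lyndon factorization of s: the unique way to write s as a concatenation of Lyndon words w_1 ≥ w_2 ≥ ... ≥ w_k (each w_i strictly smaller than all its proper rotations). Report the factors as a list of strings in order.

["d", "acbfbccbbbdfd", "abafeeecdfbeccaf", "aaaffd"]

emit factor 1: 'd' (i=0, period=1)
emit factor 2: 'acbfbccbbbdfd' (i=1, period=13)
emit factor 3: 'abafeeecdfbeccaf' (i=14, period=16)
emit factor 4: 'aaaffd' (i=30, period=6)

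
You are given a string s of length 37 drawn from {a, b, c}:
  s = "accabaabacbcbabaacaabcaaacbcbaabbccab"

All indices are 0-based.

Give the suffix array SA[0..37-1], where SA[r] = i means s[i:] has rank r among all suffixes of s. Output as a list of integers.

[22, 5, 29, 18, 15, 23, 35, 3, 13, 6, 30, 19, 16, 24, 8, 0, 36, 4, 28, 14, 12, 7, 31, 20, 26, 10, 32, 21, 17, 34, 2, 27, 11, 25, 9, 33, 1]

sorted suffixes:
  #0 SA[0]=22  'aaacbcbaabbccab'
  #1 SA[1]=5  'aabacbcbabaacaabcaaacbcbaabbccab'
  #2 SA[2]=29  'aabbccab'
  #3 SA[3]=18  'aabcaaacbcbaabbccab'
  #4 SA[4]=15  'aacaabcaaacbcbaabbccab'
  #5 SA[5]=23  'aacbcbaabbccab'
  #6 SA[6]=35  'ab'
  #7 SA[7]=3  'abaabacbcbabaacaabcaaacbcbaabbccab'
  #8 SA[8]=13  'abaacaabcaaacbcbaabbccab'
  #9 SA[9]=6  'abacbcbabaacaabcaaacbcbaabbccab'
  #10 SA[10]=30  'abbccab'
  #11 SA[11]=19  'abcaaacbcbaabbccab'
  #12 SA[12]=16  'acaabcaaacbcbaabbccab'
  #13 SA[13]=24  'acbcbaabbccab'
  #14 SA[14]=8  'acbcbabaacaabcaaacbcbaabbccab'
  #15 SA[15]=0  'accabaabacbcbabaacaabcaaacbcbaabbccab'
  #16 SA[16]=36  'b'
  #17 SA[17]=4  'baabacbcbabaacaabcaaacbcbaabbccab'
  #18 SA[18]=28  'baabbccab'
  #19 SA[19]=14  'baacaabcaaacbcbaabbccab'
  #20 SA[20]=12  'babaacaabcaaacbcbaabbccab'
  #21 SA[21]=7  'bacbcbabaacaabcaaacbcbaabbccab'
  #22 SA[22]=31  'bbccab'
  #23 SA[23]=20  'bcaaacbcbaabbccab'
  #24 SA[24]=26  'bcbaabbccab'
  #25 SA[25]=10  'bcbabaacaabcaaacbcbaabbccab'
  #26 SA[26]=32  'bccab'
  #27 SA[27]=21  'caaacbcbaabbccab'
  #28 SA[28]=17  'caabcaaacbcbaabbccab'
  #29 SA[29]=34  'cab'
  #30 SA[30]=2  'cabaabacbcbabaacaabcaaacbcbaabbccab'
  #31 SA[31]=27  'cbaabbccab'
  #32 SA[32]=11  'cbabaacaabcaaacbcbaabbccab'
  #33 SA[33]=25  'cbcbaabbccab'
  #34 SA[34]=9  'cbcbabaacaabcaaacbcbaabbccab'
  #35 SA[35]=33  'ccab'
  #36 SA[36]=1  'ccabaabacbcbabaacaabcaaacbcbaabbccab'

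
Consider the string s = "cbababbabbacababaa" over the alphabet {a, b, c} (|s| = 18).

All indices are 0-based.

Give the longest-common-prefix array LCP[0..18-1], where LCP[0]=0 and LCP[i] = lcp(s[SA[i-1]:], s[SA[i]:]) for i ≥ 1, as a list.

rank→(start, suffix):
  0 → (17, 'a')
  1 → (16, 'aa')
  2 → (14, 'abaa')
  3 → (12, 'ababaa')
  4 → (2, 'ababbabbacababaa')
  5 → (4, 'abbabbacababaa')
  6 → (7, 'abbacababaa')
  7 → (10, 'acababaa')
  8 → (15, 'baa')
  9 → (13, 'babaa')
  10 → (1, 'bababbabbacababaa')
  11 → (3, 'babbabbacababaa')
  12 → (6, 'babbacababaa')
  13 → (9, 'bacababaa')
  14 → (5, 'bbabbacababaa')
  15 → (8, 'bbacababaa')
  16 → (11, 'cababaa')
  17 → (0, 'cbababbabbacababaa')

SA = [17, 16, 14, 12, 2, 4, 7, 10, 15, 13, 1, 3, 6, 9, 5, 8, 11, 0]
[i] adj suffixes → lcp
  [1] 17/16 → 1 ('a')
  [2] 16/14 → 1 ('a')
  [3] 14/12 → 3 ('aba')
  [4] 12/2 → 4 ('abab')
  [5] 2/4 → 2 ('ab')
  [6] 4/7 → 4 ('abba')
  [7] 7/10 → 1 ('a')
  [8] 10/15 → 0 ('')
  [9] 15/13 → 2 ('ba')
  [10] 13/1 → 4 ('baba')
  [11] 1/3 → 3 ('bab')
  [12] 3/6 → 5 ('babba')
  [13] 6/9 → 2 ('ba')
  [14] 9/5 → 1 ('b')
  [15] 5/8 → 3 ('bba')
  [16] 8/11 → 0 ('')
  [17] 11/0 → 1 ('c')

[0, 1, 1, 3, 4, 2, 4, 1, 0, 2, 4, 3, 5, 2, 1, 3, 0, 1]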